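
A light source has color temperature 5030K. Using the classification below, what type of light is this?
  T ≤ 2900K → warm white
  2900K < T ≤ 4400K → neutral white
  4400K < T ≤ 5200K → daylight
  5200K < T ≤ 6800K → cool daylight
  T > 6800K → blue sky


Temperature: 5030K
4400K < 5030K ≤ 5200K → daylight
Classification: daylight


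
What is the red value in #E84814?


Color: #E84814
R = E8 = 232
G = 48 = 72
B = 14 = 20
Red = 232


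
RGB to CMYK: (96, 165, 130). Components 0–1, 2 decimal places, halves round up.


R'=96/255≈0.3765, G'=165/255≈0.6471, B'=130/255≈0.5098
K = 1 - max(R',G',B') = 1 - 165/255 = 90/255 = 0.35294… → 0.35
(1-R'-K)/(1-K) simplifies to (max-R)/max with max = 165:
C = (165-96)/165 = 69/165 = 0.41818… → 0.42
M = (165-165)/165 = 0/165 = 0 → 0.00
Y = (165-130)/165 = 35/165 = 0.21212… → 0.21
= CMYK(0.42, 0.00, 0.21, 0.35)


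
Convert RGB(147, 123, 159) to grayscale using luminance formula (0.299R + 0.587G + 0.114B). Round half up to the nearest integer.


Gray = 0.299×R + 0.587×G + 0.114×B
Gray = 0.299×147 + 0.587×123 + 0.114×159
Gray = 43.953 + 72.201 + 18.126
Gray = 134.280 → round half up → 134
Gray = 134


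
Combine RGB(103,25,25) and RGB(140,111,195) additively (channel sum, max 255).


Additive: each channel = min(255, C₁+C₂)
R: 103+140 = 243 → 243
G: 25+111 = 136 → 136
B: 25+195 = 220 → 220
= RGB(243, 136, 220)


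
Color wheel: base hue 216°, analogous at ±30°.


Base hue: 216°
Left analog: (216 - 30) mod 360 = 186°
Right analog: (216 + 30) mod 360 = 246°
Analogous hues = 186° and 246°


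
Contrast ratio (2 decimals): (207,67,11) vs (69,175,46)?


Linearize each sRGB channel c=v/255: c/12.92 if c ≤ 0.04045 else ((c+0.055)/1.055)^2.4
L = 0.2126×R_lin + 0.7152×G_lin + 0.0722×B_lin
Color 1 (207,67,11):
  R=207: 207/255≈0.8118 > 0.04045 → ((0.8118+0.055)/1.055)^2.4 ≈ 0.62396
  G=67: 67/255≈0.2627 > 0.04045 → ((0.2627+0.055)/1.055)^2.4 ≈ 0.05613
  B=11: 11/255≈0.0431 > 0.04045 → ((0.0431+0.055)/1.055)^2.4 ≈ 0.00335
  L1 = 0.2126×0.62396 + 0.7152×0.05613 + 0.0722×0.00335 ≈ 0.17304
Color 2 (69,175,46):
  R=69: 69/255≈0.2706 > 0.04045 → ((0.2706+0.055)/1.055)^2.4 ≈ 0.05951
  G=175: 175/255≈0.6863 > 0.04045 → ((0.6863+0.055)/1.055)^2.4 ≈ 0.42869
  B=46: 46/255≈0.1804 > 0.04045 → ((0.1804+0.055)/1.055)^2.4 ≈ 0.02732
  L2 = 0.2126×0.05951 + 0.7152×0.42869 + 0.0722×0.02732 ≈ 0.32122
Lighter = 0.32122, Darker = 0.17304
Ratio = (L_lighter + 0.05) / (L_darker + 0.05)
Ratio = (0.32122 + 0.05) / (0.17304 + 0.05) = 0.37122 / 0.22304 ≈ 1.6644
Ratio ≈ 1.66:1


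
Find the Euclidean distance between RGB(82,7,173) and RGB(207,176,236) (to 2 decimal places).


d = √[(R₁-R₂)² + (G₁-G₂)² + (B₁-B₂)²]
d = √[(82-207)² + (7-176)² + (173-236)²]
d = √[15625 + 28561 + 3969]
d = √48155
d ≈ 219.44


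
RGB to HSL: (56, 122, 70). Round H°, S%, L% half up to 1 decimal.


Normalize: R'=56/255≈0.2196, G'=122/255≈0.4784, B'=70/255≈0.2745
Max=122/255, Min=56/255, Δ=Max-Min=66/255
L = (Max+Min)/2 = (122+56)/510 = 178/510 = 0.34901… → L = 34.9%
L ≤ 0.5 → S = Δ/(Max+Min) = 66/(122+56) = 66/178 = 0.37078… → S = 37.1%
(the 1/255 factors cancel in S and H, so raw channel differences can be used)
Max is G' → H = 60 × ((B-R)/Δ + 2) = 60 × ((70-56)/66 + 2)
  14/66 + 2 = 0.2121… + 2 = 2.2121…
  H = 60 × 2.2121… = 132.727…° → H = 132.7°
= HSL(132.7°, 37.1%, 34.9%)


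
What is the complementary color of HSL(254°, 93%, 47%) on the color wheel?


Complement = opposite side of color wheel = hue + 180°
H' = (254 + 180) mod 360 = 74°
S and L unchanged.
= HSL(74°, 93%, 47%)


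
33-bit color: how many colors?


Colors = 2^bits = 2^33
= 8,589,934,592 colors


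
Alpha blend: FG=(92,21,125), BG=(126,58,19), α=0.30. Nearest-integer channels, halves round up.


C = α×F + (1-α)×B, with 1-α = 0.70
R: 0.30×92 + 0.70×126 = 27.60 + 88.20 = 115.80 → 116
G: 0.30×21 + 0.70×58 = 6.30 + 40.60 = 46.90 → 47
B: 0.30×125 + 0.70×19 = 37.50 + 13.30 = 50.80 → 51
= RGB(116, 47, 51)


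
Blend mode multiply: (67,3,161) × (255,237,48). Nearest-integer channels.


Multiply: C = A×B/255, rounded to nearest integer
R: 67×255/255 = 17085/255 ≈ 67.000 → 67
G: 3×237/255 = 711/255 ≈ 2.788 → 3
B: 161×48/255 = 7728/255 ≈ 30.306 → 30
= RGB(67, 3, 30)


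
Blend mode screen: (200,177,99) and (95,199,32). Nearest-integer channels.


Screen: C = 255 - (255-A)×(255-B)/255, rounded to nearest integer
R: 255 - (255-200)×(255-95)/255 = 255 - 8800/255 ≈ 255 - 34.510 = 220.490 → 220
G: 255 - (255-177)×(255-199)/255 = 255 - 4368/255 ≈ 255 - 17.129 = 237.871 → 238
B: 255 - (255-99)×(255-32)/255 = 255 - 34788/255 ≈ 255 - 136.424 = 118.576 → 119
= RGB(220, 238, 119)


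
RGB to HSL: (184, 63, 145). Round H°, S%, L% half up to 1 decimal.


Normalize: R'=184/255≈0.7216, G'=63/255≈0.2471, B'=145/255≈0.5686
Max=184/255, Min=63/255, Δ=Max-Min=121/255
L = (Max+Min)/2 = (184+63)/510 = 247/510 = 0.48431… → L = 48.4%
L ≤ 0.5 → S = Δ/(Max+Min) = 121/(184+63) = 121/247 = 0.48987… → S = 49.0%
(the 1/255 factors cancel in S and H, so raw channel differences can be used)
Max is R' → H = 60 × (((G-B)/Δ) mod 6) = 60 × (((63-145)/121) mod 6)
  (-82)/121 = -0.6776…; negative, so add 6 → 5.3223…
  H = 60 × 5.3223… = 319.338…° → H = 319.3°
= HSL(319.3°, 49.0%, 48.4%)


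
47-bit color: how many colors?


Colors = 2^bits = 2^47
= 140,737,488,355,328 colors


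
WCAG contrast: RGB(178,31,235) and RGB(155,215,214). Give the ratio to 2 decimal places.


Linearize each sRGB channel c=v/255: c/12.92 if c ≤ 0.04045 else ((c+0.055)/1.055)^2.4
L = 0.2126×R_lin + 0.7152×G_lin + 0.0722×B_lin
Color 1 (178,31,235):
  R=178: 178/255≈0.6980 > 0.04045 → ((0.6980+0.055)/1.055)^2.4 ≈ 0.44520
  G=31: 31/255≈0.1216 > 0.04045 → ((0.1216+0.055)/1.055)^2.4 ≈ 0.01370
  B=235: 235/255≈0.9216 > 0.04045 → ((0.9216+0.055)/1.055)^2.4 ≈ 0.83077
  L1 = 0.2126×0.44520 + 0.7152×0.01370 + 0.0722×0.83077 ≈ 0.16443
Color 2 (155,215,214):
  R=155: 155/255≈0.6078 > 0.04045 → ((0.6078+0.055)/1.055)^2.4 ≈ 0.32778
  G=215: 215/255≈0.8431 > 0.04045 → ((0.8431+0.055)/1.055)^2.4 ≈ 0.67954
  B=214: 214/255≈0.8392 > 0.04045 → ((0.8392+0.055)/1.055)^2.4 ≈ 0.67244
  L2 = 0.2126×0.32778 + 0.7152×0.67954 + 0.0722×0.67244 ≈ 0.60424
Lighter = 0.60424, Darker = 0.16443
Ratio = (L_lighter + 0.05) / (L_darker + 0.05)
Ratio = (0.60424 + 0.05) / (0.16443 + 0.05) = 0.65424 / 0.21443 ≈ 3.0511
Ratio ≈ 3.05:1


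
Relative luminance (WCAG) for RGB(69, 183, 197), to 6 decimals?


Linearize each channel (sRGB transfer function): c = v/255; c_lin = c/12.92 if c ≤ 0.04045, else ((c+0.055)/1.055)^2.4
  R: 69/255 ≈ 0.270588 > 0.04045 → ((0.270588+0.055)/1.055)^2.4 ≈ 0.059511
  G: 183/255 ≈ 0.717647 > 0.04045 → ((0.717647+0.055)/1.055)^2.4 ≈ 0.473531
  B: 197/255 ≈ 0.772549 > 0.04045 → ((0.772549+0.055)/1.055)^2.4 ≈ 0.558340
R_lin = 0.059511, G_lin = 0.473531, B_lin = 0.558340
L = 0.2126×R + 0.7152×G + 0.0722×B
L = 0.2126×0.059511 + 0.7152×0.473531 + 0.0722×0.558340
L ≈ 0.391634


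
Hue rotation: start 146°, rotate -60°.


New hue = (H + rotation) mod 360
New hue = (146 -60) mod 360
= 86 mod 360
= 86°


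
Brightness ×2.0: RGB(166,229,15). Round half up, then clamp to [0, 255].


Multiply each channel by 2.0, round half up, clamp to [0, 255]
R: 166×2.0 = 332 → clamp → 255
G: 229×2.0 = 458 → clamp → 255
B: 15×2.0 = 30
= RGB(255, 255, 30)


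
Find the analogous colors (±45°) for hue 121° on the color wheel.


Base hue: 121°
Left analog: (121 - 45) mod 360 = 76°
Right analog: (121 + 45) mod 360 = 166°
Analogous hues = 76° and 166°


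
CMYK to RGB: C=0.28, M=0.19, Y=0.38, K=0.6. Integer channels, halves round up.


R = 255 × (1-C) × (1-K) = 255 × 0.72 × 0.40 = 73.44 → 73
G = 255 × (1-M) × (1-K) = 255 × 0.81 × 0.40 = 82.62 → 83
B = 255 × (1-Y) × (1-K) = 255 × 0.62 × 0.40 = 63.24 → 63
= RGB(73, 83, 63)


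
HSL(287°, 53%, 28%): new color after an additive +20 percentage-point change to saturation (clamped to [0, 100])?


Original S = 53%
Adjustment = +20 percentage points
New S = 53 + (20) = 73
Clamp to [0, 100] → 73
= HSL(287°, 73%, 28%)


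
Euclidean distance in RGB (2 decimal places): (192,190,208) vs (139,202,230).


d = √[(R₁-R₂)² + (G₁-G₂)² + (B₁-B₂)²]
d = √[(192-139)² + (190-202)² + (208-230)²]
d = √[2809 + 144 + 484]
d = √3437
d ≈ 58.63


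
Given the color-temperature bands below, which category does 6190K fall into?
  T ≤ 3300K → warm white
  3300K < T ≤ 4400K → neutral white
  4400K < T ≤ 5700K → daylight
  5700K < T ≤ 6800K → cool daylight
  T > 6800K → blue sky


Temperature: 6190K
5700K < 6190K ≤ 6800K → cool daylight
Classification: cool daylight


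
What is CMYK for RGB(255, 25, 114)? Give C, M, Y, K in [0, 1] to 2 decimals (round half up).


R'=255/255≈1.0000, G'=25/255≈0.0980, B'=114/255≈0.4471
K = 1 - max(R',G',B') = 1 - 255/255 = 0/255 = 0 → 0.00
(1-R'-K)/(1-K) simplifies to (max-R)/max with max = 255:
C = (255-255)/255 = 0/255 = 0 → 0.00
M = (255-25)/255 = 230/255 = 0.90196… → 0.90
Y = (255-114)/255 = 141/255 = 0.55294… → 0.55
= CMYK(0.00, 0.90, 0.55, 0.00)


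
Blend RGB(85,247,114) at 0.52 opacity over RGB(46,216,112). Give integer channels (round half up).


C = α×F + (1-α)×B, with 1-α = 0.48
R: 0.52×85 + 0.48×46 = 44.20 + 22.08 = 66.28 → 66
G: 0.52×247 + 0.48×216 = 128.44 + 103.68 = 232.12 → 232
B: 0.52×114 + 0.48×112 = 59.28 + 53.76 = 113.04 → 113
= RGB(66, 232, 113)


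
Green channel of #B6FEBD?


Color: #B6FEBD
R = B6 = 182
G = FE = 254
B = BD = 189
Green = 254


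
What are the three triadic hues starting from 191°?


Triadic: equally spaced at 120° intervals
H1 = 191°
H2 = (191 + 120) mod 360 = 311°
H3 = (191 + 240) mod 360 = 71°
Triadic = 191°, 311°, 71°


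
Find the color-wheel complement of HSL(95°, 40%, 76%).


Complement = opposite side of color wheel = hue + 180°
H' = (95 + 180) mod 360 = 275°
S and L unchanged.
= HSL(275°, 40%, 76%)


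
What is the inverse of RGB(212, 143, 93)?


Invert: (255-R, 255-G, 255-B)
R: 255-212 = 43
G: 255-143 = 112
B: 255-93 = 162
= RGB(43, 112, 162)


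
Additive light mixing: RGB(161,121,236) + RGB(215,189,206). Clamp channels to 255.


Additive: each channel = min(255, C₁+C₂)
R: 161+215 = 376 → 255
G: 121+189 = 310 → 255
B: 236+206 = 442 → 255
= RGB(255, 255, 255)


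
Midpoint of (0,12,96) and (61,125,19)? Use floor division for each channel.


Midpoint: each channel = ⌊(C₁+C₂)/2⌋
R: ⌊(0+61)/2⌋ = 30
G: ⌊(12+125)/2⌋ = 68
B: ⌊(96+19)/2⌋ = 57
= RGB(30, 68, 57)


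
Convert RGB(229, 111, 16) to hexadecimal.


R = 229 → E5 (hex)
G = 111 → 6F (hex)
B = 16 → 10 (hex)
Hex = #E56F10


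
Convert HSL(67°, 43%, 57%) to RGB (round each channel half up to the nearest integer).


H=67°, S=0.43, L=0.57
C = (1-|2L-1|)×S = (1-|0.14|)×0.43 = 0.3698
H' = H/60 = 67/60 ≈ 1.1167; X = C×(1-|H' mod 2 - 1|) ≈ 0.3267
m = L - C/2 = 0.57 - 0.1849 = 0.3851
Sector ⌊H'⌋ = 1 → (R',G',B') = (≈0.3267, 0.3698, 0.0)
RGB = ((R'+m)×255, (G'+m)×255, (B'+m)×255) = (181.49795, 192.4995, 98.2005)
Round half up → RGB(181, 192, 98)


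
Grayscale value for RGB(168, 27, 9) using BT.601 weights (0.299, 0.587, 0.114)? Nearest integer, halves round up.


Gray = 0.299×R + 0.587×G + 0.114×B
Gray = 0.299×168 + 0.587×27 + 0.114×9
Gray = 50.232 + 15.849 + 1.026
Gray = 67.107 → round half up → 67
Gray = 67


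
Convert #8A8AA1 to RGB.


8A → 138 (R)
8A → 138 (G)
A1 → 161 (B)
= RGB(138, 138, 161)


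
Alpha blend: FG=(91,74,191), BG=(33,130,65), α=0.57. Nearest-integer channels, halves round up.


C = α×F + (1-α)×B, with 1-α = 0.43
R: 0.57×91 + 0.43×33 = 51.87 + 14.19 = 66.06 → 66
G: 0.57×74 + 0.43×130 = 42.18 + 55.90 = 98.08 → 98
B: 0.57×191 + 0.43×65 = 108.87 + 27.95 = 136.82 → 137
= RGB(66, 98, 137)


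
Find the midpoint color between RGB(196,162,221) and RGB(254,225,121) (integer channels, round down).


Midpoint: each channel = ⌊(C₁+C₂)/2⌋
R: ⌊(196+254)/2⌋ = 225
G: ⌊(162+225)/2⌋ = 193
B: ⌊(221+121)/2⌋ = 171
= RGB(225, 193, 171)


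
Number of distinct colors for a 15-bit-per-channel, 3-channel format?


Total bits = 15 bits/channel × 3 channels = 45 bits
Distinct colors = 2^45
= 35,184,372,088,832 colors


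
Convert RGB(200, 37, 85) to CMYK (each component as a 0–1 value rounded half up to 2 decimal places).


R'=200/255≈0.7843, G'=37/255≈0.1451, B'=85/255≈0.3333
K = 1 - max(R',G',B') = 1 - 200/255 = 55/255 = 0.21568… → 0.22
(1-R'-K)/(1-K) simplifies to (max-R)/max with max = 200:
C = (200-200)/200 = 0/200 = 0 → 0.00
M = (200-37)/200 = 163/200 = 0.815 → 0.82
Y = (200-85)/200 = 115/200 = 0.575 → 0.58
= CMYK(0.00, 0.82, 0.58, 0.22)


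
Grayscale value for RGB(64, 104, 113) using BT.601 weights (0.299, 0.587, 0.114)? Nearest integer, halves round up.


Gray = 0.299×R + 0.587×G + 0.114×B
Gray = 0.299×64 + 0.587×104 + 0.114×113
Gray = 19.136 + 61.048 + 12.882
Gray = 93.066 → round half up → 93
Gray = 93


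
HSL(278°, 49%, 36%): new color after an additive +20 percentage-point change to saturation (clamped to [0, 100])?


Original S = 49%
Adjustment = +20 percentage points
New S = 49 + (20) = 69
Clamp to [0, 100] → 69
= HSL(278°, 69%, 36%)


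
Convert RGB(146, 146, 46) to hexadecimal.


R = 146 → 92 (hex)
G = 146 → 92 (hex)
B = 46 → 2E (hex)
Hex = #92922E


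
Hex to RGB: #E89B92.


E8 → 232 (R)
9B → 155 (G)
92 → 146 (B)
= RGB(232, 155, 146)


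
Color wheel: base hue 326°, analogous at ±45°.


Base hue: 326°
Left analog: (326 - 45) mod 360 = 281°
Right analog: (326 + 45) mod 360 = 11°
Analogous hues = 281° and 11°


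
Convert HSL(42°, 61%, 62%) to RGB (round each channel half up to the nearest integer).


H=42°, S=0.61, L=0.62
C = (1-|2L-1|)×S = (1-|0.24|)×0.61 = 0.4636
H' = H/60 = 42/60 ≈ 0.7000; X = C×(1-|H' mod 2 - 1|) = 0.32452
m = L - C/2 = 0.62 - 0.2318 = 0.3882
Sector ⌊H'⌋ = 0 → (R',G',B') = (0.4636, 0.32452, 0.0)
RGB = ((R'+m)×255, (G'+m)×255, (B'+m)×255) = (217.209, 181.7436, 98.991)
Round half up → RGB(217, 182, 99)


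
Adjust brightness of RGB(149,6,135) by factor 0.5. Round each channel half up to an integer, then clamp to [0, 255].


Multiply each channel by 0.5, round half up, clamp to [0, 255]
R: 149×0.5 = 74.5 → round → 75
G: 6×0.5 = 3
B: 135×0.5 = 67.5 → round → 68
= RGB(75, 3, 68)


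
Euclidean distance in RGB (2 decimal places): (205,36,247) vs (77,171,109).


d = √[(R₁-R₂)² + (G₁-G₂)² + (B₁-B₂)²]
d = √[(205-77)² + (36-171)² + (247-109)²]
d = √[16384 + 18225 + 19044]
d = √53653
d ≈ 231.63


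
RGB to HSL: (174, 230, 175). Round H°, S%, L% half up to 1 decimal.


Normalize: R'=174/255≈0.6824, G'=230/255≈0.9020, B'=175/255≈0.6863
Max=230/255, Min=174/255, Δ=Max-Min=56/255
L = (Max+Min)/2 = (230+174)/510 = 404/510 = 0.79215… → L = 79.2%
L > 0.5 → S = Δ/(2-Max-Min) = 56/(510-230-174) = 56/106 = 0.52830… → S = 52.8%
(the 1/255 factors cancel in S and H, so raw channel differences can be used)
Max is G' → H = 60 × ((B-R)/Δ + 2) = 60 × ((175-174)/56 + 2)
  1/56 + 2 = 0.0178… + 2 = 2.0178…
  H = 60 × 2.0178… = 121.071…° → H = 121.1°
= HSL(121.1°, 52.8%, 79.2%)


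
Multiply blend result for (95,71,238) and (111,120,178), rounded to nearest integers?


Multiply: C = A×B/255, rounded to nearest integer
R: 95×111/255 = 10545/255 ≈ 41.353 → 41
G: 71×120/255 = 8520/255 ≈ 33.412 → 33
B: 238×178/255 = 42364/255 ≈ 166.133 → 166
= RGB(41, 33, 166)


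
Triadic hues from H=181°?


Triadic: equally spaced at 120° intervals
H1 = 181°
H2 = (181 + 120) mod 360 = 301°
H3 = (181 + 240) mod 360 = 61°
Triadic = 181°, 301°, 61°


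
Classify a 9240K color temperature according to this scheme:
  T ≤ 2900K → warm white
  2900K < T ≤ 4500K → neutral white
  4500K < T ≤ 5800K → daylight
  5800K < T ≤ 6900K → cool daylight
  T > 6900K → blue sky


Temperature: 9240K
9240K > 6900K → blue sky
Classification: blue sky


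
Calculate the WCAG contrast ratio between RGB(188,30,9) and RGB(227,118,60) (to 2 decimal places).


Linearize each sRGB channel c=v/255: c/12.92 if c ≤ 0.04045 else ((c+0.055)/1.055)^2.4
L = 0.2126×R_lin + 0.7152×G_lin + 0.0722×B_lin
Color 1 (188,30,9):
  R=188: 188/255≈0.7373 > 0.04045 → ((0.7373+0.055)/1.055)^2.4 ≈ 0.50289
  G=30: 30/255≈0.1176 > 0.04045 → ((0.1176+0.055)/1.055)^2.4 ≈ 0.01298
  B=9: 9/255≈0.0353 ≤ 0.04045 → 0.0353/12.92 ≈ 0.00273
  L1 = 0.2126×0.50289 + 0.7152×0.01298 + 0.0722×0.00273 ≈ 0.11640
Color 2 (227,118,60):
  R=227: 227/255≈0.8902 > 0.04045 → ((0.8902+0.055)/1.055)^2.4 ≈ 0.76815
  G=118: 118/255≈0.4627 > 0.04045 → ((0.4627+0.055)/1.055)^2.4 ≈ 0.18116
  B=60: 60/255≈0.2353 > 0.04045 → ((0.2353+0.055)/1.055)^2.4 ≈ 0.04519
  L2 = 0.2126×0.76815 + 0.7152×0.18116 + 0.0722×0.04519 ≈ 0.29614
Lighter = 0.29614, Darker = 0.11640
Ratio = (L_lighter + 0.05) / (L_darker + 0.05)
Ratio = (0.29614 + 0.05) / (0.11640 + 0.05) = 0.34614 / 0.16640 ≈ 2.0802
Ratio ≈ 2.08:1


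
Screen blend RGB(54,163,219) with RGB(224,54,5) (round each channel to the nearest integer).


Screen: C = 255 - (255-A)×(255-B)/255, rounded to nearest integer
R: 255 - (255-54)×(255-224)/255 = 255 - 6231/255 ≈ 255 - 24.435 = 230.565 → 231
G: 255 - (255-163)×(255-54)/255 = 255 - 18492/255 ≈ 255 - 72.518 = 182.482 → 182
B: 255 - (255-219)×(255-5)/255 = 255 - 9000/255 ≈ 255 - 35.294 = 219.706 → 220
= RGB(231, 182, 220)


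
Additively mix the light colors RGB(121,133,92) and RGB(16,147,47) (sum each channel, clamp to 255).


Additive: each channel = min(255, C₁+C₂)
R: 121+16 = 137 → 137
G: 133+147 = 280 → 255
B: 92+47 = 139 → 139
= RGB(137, 255, 139)


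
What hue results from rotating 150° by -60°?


New hue = (H + rotation) mod 360
New hue = (150 -60) mod 360
= 90 mod 360
= 90°


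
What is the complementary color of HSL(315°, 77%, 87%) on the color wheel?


Complement = opposite side of color wheel = hue + 180°
H' = (315 + 180) mod 360 = 135°
S and L unchanged.
= HSL(135°, 77%, 87%)


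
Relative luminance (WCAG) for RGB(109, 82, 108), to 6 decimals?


Linearize each channel (sRGB transfer function): c = v/255; c_lin = c/12.92 if c ≤ 0.04045, else ((c+0.055)/1.055)^2.4
  R: 109/255 ≈ 0.427451 > 0.04045 → ((0.427451+0.055)/1.055)^2.4 ≈ 0.152926
  G: 82/255 ≈ 0.321569 > 0.04045 → ((0.321569+0.055)/1.055)^2.4 ≈ 0.084376
  B: 108/255 ≈ 0.423529 > 0.04045 → ((0.423529+0.055)/1.055)^2.4 ≈ 0.149960
R_lin = 0.152926, G_lin = 0.084376, B_lin = 0.149960
L = 0.2126×R + 0.7152×G + 0.0722×B
L = 0.2126×0.152926 + 0.7152×0.084376 + 0.0722×0.149960
L ≈ 0.103685


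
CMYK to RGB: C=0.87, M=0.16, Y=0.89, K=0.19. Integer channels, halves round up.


R = 255 × (1-C) × (1-K) = 255 × 0.13 × 0.81 = 26.8515 → 27
G = 255 × (1-M) × (1-K) = 255 × 0.84 × 0.81 = 173.502 → 174
B = 255 × (1-Y) × (1-K) = 255 × 0.11 × 0.81 = 22.7205 → 23
= RGB(27, 174, 23)


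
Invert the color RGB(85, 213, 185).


Invert: (255-R, 255-G, 255-B)
R: 255-85 = 170
G: 255-213 = 42
B: 255-185 = 70
= RGB(170, 42, 70)


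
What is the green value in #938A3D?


Color: #938A3D
R = 93 = 147
G = 8A = 138
B = 3D = 61
Green = 138


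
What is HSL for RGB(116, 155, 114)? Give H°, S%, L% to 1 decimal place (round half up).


Normalize: R'=116/255≈0.4549, G'=155/255≈0.6078, B'=114/255≈0.4471
Max=155/255, Min=114/255, Δ=Max-Min=41/255
L = (Max+Min)/2 = (155+114)/510 = 269/510 = 0.52745… → L = 52.7%
L > 0.5 → S = Δ/(2-Max-Min) = 41/(510-155-114) = 41/241 = 0.17012… → S = 17.0%
(the 1/255 factors cancel in S and H, so raw channel differences can be used)
Max is G' → H = 60 × ((B-R)/Δ + 2) = 60 × ((114-116)/41 + 2)
  -2/41 + 2 = -0.0487… + 2 = 1.9512…
  H = 60 × 1.9512… = 117.073…° → H = 117.1°
= HSL(117.1°, 17.0%, 52.7%)


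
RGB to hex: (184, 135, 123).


R = 184 → B8 (hex)
G = 135 → 87 (hex)
B = 123 → 7B (hex)
Hex = #B8877B


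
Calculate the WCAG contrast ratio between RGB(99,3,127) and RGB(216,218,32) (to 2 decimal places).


Linearize each sRGB channel c=v/255: c/12.92 if c ≤ 0.04045 else ((c+0.055)/1.055)^2.4
L = 0.2126×R_lin + 0.7152×G_lin + 0.0722×B_lin
Color 1 (99,3,127):
  R=99: 99/255≈0.3882 > 0.04045 → ((0.3882+0.055)/1.055)^2.4 ≈ 0.12477
  G=3: 3/255≈0.0118 ≤ 0.04045 → 0.0118/12.92 ≈ 0.00091
  B=127: 127/255≈0.4980 > 0.04045 → ((0.4980+0.055)/1.055)^2.4 ≈ 0.21223
  L1 = 0.2126×0.12477 + 0.7152×0.00091 + 0.0722×0.21223 ≈ 0.04250
Color 2 (216,218,32):
  R=216: 216/255≈0.8471 > 0.04045 → ((0.8471+0.055)/1.055)^2.4 ≈ 0.68669
  G=218: 218/255≈0.8549 > 0.04045 → ((0.8549+0.055)/1.055)^2.4 ≈ 0.70110
  B=32: 32/255≈0.1255 > 0.04045 → ((0.1255+0.055)/1.055)^2.4 ≈ 0.01444
  L2 = 0.2126×0.68669 + 0.7152×0.70110 + 0.0722×0.01444 ≈ 0.64846
Lighter = 0.64846, Darker = 0.04250
Ratio = (L_lighter + 0.05) / (L_darker + 0.05)
Ratio = (0.64846 + 0.05) / (0.04250 + 0.05) = 0.69846 / 0.09250 ≈ 7.5509
Ratio ≈ 7.55:1


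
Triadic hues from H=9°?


Triadic: equally spaced at 120° intervals
H1 = 9°
H2 = (9 + 120) mod 360 = 129°
H3 = (9 + 240) mod 360 = 249°
Triadic = 9°, 129°, 249°


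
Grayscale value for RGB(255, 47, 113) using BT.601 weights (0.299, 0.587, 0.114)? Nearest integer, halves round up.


Gray = 0.299×R + 0.587×G + 0.114×B
Gray = 0.299×255 + 0.587×47 + 0.114×113
Gray = 76.245 + 27.589 + 12.882
Gray = 116.716 → round half up → 117
Gray = 117


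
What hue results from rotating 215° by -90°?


New hue = (H + rotation) mod 360
New hue = (215 -90) mod 360
= 125 mod 360
= 125°


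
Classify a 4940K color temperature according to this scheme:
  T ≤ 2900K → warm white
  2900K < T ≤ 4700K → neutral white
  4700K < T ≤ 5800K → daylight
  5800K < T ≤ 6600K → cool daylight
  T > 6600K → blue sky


Temperature: 4940K
4700K < 4940K ≤ 5800K → daylight
Classification: daylight


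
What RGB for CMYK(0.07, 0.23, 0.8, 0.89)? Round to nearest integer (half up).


R = 255 × (1-C) × (1-K) = 255 × 0.93 × 0.11 = 26.0865 → 26
G = 255 × (1-M) × (1-K) = 255 × 0.77 × 0.11 = 21.5985 → 22
B = 255 × (1-Y) × (1-K) = 255 × 0.20 × 0.11 = 5.61 → 6
= RGB(26, 22, 6)


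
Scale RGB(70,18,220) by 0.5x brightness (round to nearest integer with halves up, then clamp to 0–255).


Multiply each channel by 0.5, round half up, clamp to [0, 255]
R: 70×0.5 = 35
G: 18×0.5 = 9
B: 220×0.5 = 110
= RGB(35, 9, 110)


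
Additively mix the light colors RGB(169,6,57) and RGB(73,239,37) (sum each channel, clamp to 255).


Additive: each channel = min(255, C₁+C₂)
R: 169+73 = 242 → 242
G: 6+239 = 245 → 245
B: 57+37 = 94 → 94
= RGB(242, 245, 94)


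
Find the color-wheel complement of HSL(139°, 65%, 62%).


Complement = opposite side of color wheel = hue + 180°
H' = (139 + 180) mod 360 = 319°
S and L unchanged.
= HSL(319°, 65%, 62%)


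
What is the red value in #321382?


Color: #321382
R = 32 = 50
G = 13 = 19
B = 82 = 130
Red = 50


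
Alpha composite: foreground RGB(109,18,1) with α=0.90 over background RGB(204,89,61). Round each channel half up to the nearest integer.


C = α×F + (1-α)×B, with 1-α = 0.10
R: 0.90×109 + 0.10×204 = 98.10 + 20.40 = 118.50 → 119
G: 0.90×18 + 0.10×89 = 16.20 + 8.90 = 25.10 → 25
B: 0.90×1 + 0.10×61 = 0.90 + 6.10 = 7.00 → 7
= RGB(119, 25, 7)


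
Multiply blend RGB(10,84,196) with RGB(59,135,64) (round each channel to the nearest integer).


Multiply: C = A×B/255, rounded to nearest integer
R: 10×59/255 = 590/255 ≈ 2.314 → 2
G: 84×135/255 = 11340/255 ≈ 44.471 → 44
B: 196×64/255 = 12544/255 ≈ 49.192 → 49
= RGB(2, 44, 49)


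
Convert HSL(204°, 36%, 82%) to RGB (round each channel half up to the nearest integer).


H=204°, S=0.36, L=0.82
C = (1-|2L-1|)×S = (1-|0.64|)×0.36 = 0.1296
H' = H/60 = 204/60 ≈ 3.4000; X = C×(1-|H' mod 2 - 1|) = 0.07776
m = L - C/2 = 0.82 - 0.0648 = 0.7552
Sector ⌊H'⌋ = 3 → (R',G',B') = (0.0, 0.07776, 0.1296)
RGB = ((R'+m)×255, (G'+m)×255, (B'+m)×255) = (192.576, 212.4048, 225.624)
Round half up → RGB(193, 212, 226)


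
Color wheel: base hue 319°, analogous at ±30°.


Base hue: 319°
Left analog: (319 - 30) mod 360 = 289°
Right analog: (319 + 30) mod 360 = 349°
Analogous hues = 289° and 349°


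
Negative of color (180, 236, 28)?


Invert: (255-R, 255-G, 255-B)
R: 255-180 = 75
G: 255-236 = 19
B: 255-28 = 227
= RGB(75, 19, 227)


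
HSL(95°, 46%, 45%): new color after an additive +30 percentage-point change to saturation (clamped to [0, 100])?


Original S = 46%
Adjustment = +30 percentage points
New S = 46 + (30) = 76
Clamp to [0, 100] → 76
= HSL(95°, 76%, 45%)


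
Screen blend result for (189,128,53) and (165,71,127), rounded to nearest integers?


Screen: C = 255 - (255-A)×(255-B)/255, rounded to nearest integer
R: 255 - (255-189)×(255-165)/255 = 255 - 5940/255 ≈ 255 - 23.294 = 231.706 → 232
G: 255 - (255-128)×(255-71)/255 = 255 - 23368/255 ≈ 255 - 91.639 = 163.361 → 163
B: 255 - (255-53)×(255-127)/255 = 255 - 25856/255 ≈ 255 - 101.396 = 153.604 → 154
= RGB(232, 163, 154)


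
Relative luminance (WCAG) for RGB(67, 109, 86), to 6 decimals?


Linearize each channel (sRGB transfer function): c = v/255; c_lin = c/12.92 if c ≤ 0.04045, else ((c+0.055)/1.055)^2.4
  R: 67/255 ≈ 0.262745 > 0.04045 → ((0.262745+0.055)/1.055)^2.4 ≈ 0.056128
  G: 109/255 ≈ 0.427451 > 0.04045 → ((0.427451+0.055)/1.055)^2.4 ≈ 0.152926
  B: 86/255 ≈ 0.337255 > 0.04045 → ((0.337255+0.055)/1.055)^2.4 ≈ 0.093059
R_lin = 0.056128, G_lin = 0.152926, B_lin = 0.093059
L = 0.2126×R + 0.7152×G + 0.0722×B
L = 0.2126×0.056128 + 0.7152×0.152926 + 0.0722×0.093059
L ≈ 0.128025


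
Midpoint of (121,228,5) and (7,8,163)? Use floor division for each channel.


Midpoint: each channel = ⌊(C₁+C₂)/2⌋
R: ⌊(121+7)/2⌋ = 64
G: ⌊(228+8)/2⌋ = 118
B: ⌊(5+163)/2⌋ = 84
= RGB(64, 118, 84)


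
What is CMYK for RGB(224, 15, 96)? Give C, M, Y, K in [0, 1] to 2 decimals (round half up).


R'=224/255≈0.8784, G'=15/255≈0.0588, B'=96/255≈0.3765
K = 1 - max(R',G',B') = 1 - 224/255 = 31/255 = 0.12156… → 0.12
(1-R'-K)/(1-K) simplifies to (max-R)/max with max = 224:
C = (224-224)/224 = 0/224 = 0 → 0.00
M = (224-15)/224 = 209/224 = 0.93303… → 0.93
Y = (224-96)/224 = 128/224 = 0.57142… → 0.57
= CMYK(0.00, 0.93, 0.57, 0.12)


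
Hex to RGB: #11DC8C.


11 → 17 (R)
DC → 220 (G)
8C → 140 (B)
= RGB(17, 220, 140)


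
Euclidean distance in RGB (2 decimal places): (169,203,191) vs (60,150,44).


d = √[(R₁-R₂)² + (G₁-G₂)² + (B₁-B₂)²]
d = √[(169-60)² + (203-150)² + (191-44)²]
d = √[11881 + 2809 + 21609]
d = √36299
d ≈ 190.52


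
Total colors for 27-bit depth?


Colors = 2^bits = 2^27
= 134,217,728 colors


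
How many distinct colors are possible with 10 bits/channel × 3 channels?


Total bits = 10 bits/channel × 3 channels = 30 bits
Distinct colors = 2^30
= 1,073,741,824 colors


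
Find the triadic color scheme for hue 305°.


Triadic: equally spaced at 120° intervals
H1 = 305°
H2 = (305 + 120) mod 360 = 65°
H3 = (305 + 240) mod 360 = 185°
Triadic = 305°, 65°, 185°


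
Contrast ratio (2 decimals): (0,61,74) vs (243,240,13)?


Linearize each sRGB channel c=v/255: c/12.92 if c ≤ 0.04045 else ((c+0.055)/1.055)^2.4
L = 0.2126×R_lin + 0.7152×G_lin + 0.0722×B_lin
Color 1 (0,61,74):
  R=0: 0/255≈0.0000 ≤ 0.04045 → 0.0000/12.92 ≈ 0.00000
  G=61: 61/255≈0.2392 > 0.04045 → ((0.2392+0.055)/1.055)^2.4 ≈ 0.04667
  B=74: 74/255≈0.2902 > 0.04045 → ((0.2902+0.055)/1.055)^2.4 ≈ 0.06848
  L1 = 0.2126×0.00000 + 0.7152×0.04667 + 0.0722×0.06848 ≈ 0.03832
Color 2 (243,240,13):
  R=243: 243/255≈0.9529 > 0.04045 → ((0.9529+0.055)/1.055)^2.4 ≈ 0.89627
  G=240: 240/255≈0.9412 > 0.04045 → ((0.9412+0.055)/1.055)^2.4 ≈ 0.87137
  B=13: 13/255≈0.0510 > 0.04045 → ((0.0510+0.055)/1.055)^2.4 ≈ 0.00402
  L2 = 0.2126×0.89627 + 0.7152×0.87137 + 0.0722×0.00402 ≈ 0.81404
Lighter = 0.81404, Darker = 0.03832
Ratio = (L_lighter + 0.05) / (L_darker + 0.05)
Ratio = (0.81404 + 0.05) / (0.03832 + 0.05) = 0.86404 / 0.08832 ≈ 9.7832
Ratio ≈ 9.78:1


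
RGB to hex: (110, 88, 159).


R = 110 → 6E (hex)
G = 88 → 58 (hex)
B = 159 → 9F (hex)
Hex = #6E589F


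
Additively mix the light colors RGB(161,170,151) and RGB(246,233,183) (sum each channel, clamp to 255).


Additive: each channel = min(255, C₁+C₂)
R: 161+246 = 407 → 255
G: 170+233 = 403 → 255
B: 151+183 = 334 → 255
= RGB(255, 255, 255)


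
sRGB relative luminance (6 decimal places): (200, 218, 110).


Linearize each channel (sRGB transfer function): c = v/255; c_lin = c/12.92 if c ≤ 0.04045, else ((c+0.055)/1.055)^2.4
  R: 200/255 ≈ 0.784314 > 0.04045 → ((0.784314+0.055)/1.055)^2.4 ≈ 0.577580
  G: 218/255 ≈ 0.854902 > 0.04045 → ((0.854902+0.055)/1.055)^2.4 ≈ 0.701102
  B: 110/255 ≈ 0.431373 > 0.04045 → ((0.431373+0.055)/1.055)^2.4 ≈ 0.155926
R_lin = 0.577580, G_lin = 0.701102, B_lin = 0.155926
L = 0.2126×R + 0.7152×G + 0.0722×B
L = 0.2126×0.577580 + 0.7152×0.701102 + 0.0722×0.155926
L ≈ 0.635480


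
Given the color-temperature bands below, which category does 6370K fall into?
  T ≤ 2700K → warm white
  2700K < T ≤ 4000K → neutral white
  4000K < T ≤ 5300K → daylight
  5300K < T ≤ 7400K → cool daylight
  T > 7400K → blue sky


Temperature: 6370K
5300K < 6370K ≤ 7400K → cool daylight
Classification: cool daylight


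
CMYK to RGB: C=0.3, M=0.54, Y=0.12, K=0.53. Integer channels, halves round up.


R = 255 × (1-C) × (1-K) = 255 × 0.70 × 0.47 = 83.895 → 84
G = 255 × (1-M) × (1-K) = 255 × 0.46 × 0.47 = 55.131 → 55
B = 255 × (1-Y) × (1-K) = 255 × 0.88 × 0.47 = 105.468 → 105
= RGB(84, 55, 105)


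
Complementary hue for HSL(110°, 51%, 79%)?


Complement = opposite side of color wheel = hue + 180°
H' = (110 + 180) mod 360 = 290°
S and L unchanged.
= HSL(290°, 51%, 79%)


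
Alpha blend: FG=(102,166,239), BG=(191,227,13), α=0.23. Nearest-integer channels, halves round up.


C = α×F + (1-α)×B, with 1-α = 0.77
R: 0.23×102 + 0.77×191 = 23.46 + 147.07 = 170.53 → 171
G: 0.23×166 + 0.77×227 = 38.18 + 174.79 = 212.97 → 213
B: 0.23×239 + 0.77×13 = 54.97 + 10.01 = 64.98 → 65
= RGB(171, 213, 65)


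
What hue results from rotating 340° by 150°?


New hue = (H + rotation) mod 360
New hue = (340 + 150) mod 360
= 490 mod 360
= 130°


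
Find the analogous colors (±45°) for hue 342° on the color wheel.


Base hue: 342°
Left analog: (342 - 45) mod 360 = 297°
Right analog: (342 + 45) mod 360 = 27°
Analogous hues = 297° and 27°


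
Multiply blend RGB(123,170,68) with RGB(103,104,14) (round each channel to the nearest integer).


Multiply: C = A×B/255, rounded to nearest integer
R: 123×103/255 = 12669/255 ≈ 49.682 → 50
G: 170×104/255 = 17680/255 ≈ 69.333 → 69
B: 68×14/255 = 952/255 ≈ 3.733 → 4
= RGB(50, 69, 4)


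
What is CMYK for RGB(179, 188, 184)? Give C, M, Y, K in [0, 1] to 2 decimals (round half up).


R'=179/255≈0.7020, G'=188/255≈0.7373, B'=184/255≈0.7216
K = 1 - max(R',G',B') = 1 - 188/255 = 67/255 = 0.26274… → 0.26
(1-R'-K)/(1-K) simplifies to (max-R)/max with max = 188:
C = (188-179)/188 = 9/188 = 0.04787… → 0.05
M = (188-188)/188 = 0/188 = 0 → 0.00
Y = (188-184)/188 = 4/188 = 0.02127… → 0.02
= CMYK(0.05, 0.00, 0.02, 0.26)


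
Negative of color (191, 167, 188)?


Invert: (255-R, 255-G, 255-B)
R: 255-191 = 64
G: 255-167 = 88
B: 255-188 = 67
= RGB(64, 88, 67)


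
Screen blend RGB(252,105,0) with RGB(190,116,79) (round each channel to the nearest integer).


Screen: C = 255 - (255-A)×(255-B)/255, rounded to nearest integer
R: 255 - (255-252)×(255-190)/255 = 255 - 195/255 ≈ 255 - 0.765 = 254.235 → 254
G: 255 - (255-105)×(255-116)/255 = 255 - 20850/255 ≈ 255 - 81.765 = 173.235 → 173
B: 255 - (255-0)×(255-79)/255 = 255 - 44880/255 ≈ 255 - 176.000 = 79.000 → 79
= RGB(254, 173, 79)


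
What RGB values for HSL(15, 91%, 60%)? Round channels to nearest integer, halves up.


H=15°, S=0.91, L=0.60
C = (1-|2L-1|)×S = (1-|0.20|)×0.91 = 0.728
H' = H/60 = 15/60 ≈ 0.2500; X = C×(1-|H' mod 2 - 1|) = 0.182
m = L - C/2 = 0.60 - 0.364 = 0.236
Sector ⌊H'⌋ = 0 → (R',G',B') = (0.728, 0.182, 0.0)
RGB = ((R'+m)×255, (G'+m)×255, (B'+m)×255) = (245.82, 106.59, 60.18)
Round half up → RGB(246, 107, 60)


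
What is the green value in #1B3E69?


Color: #1B3E69
R = 1B = 27
G = 3E = 62
B = 69 = 105
Green = 62


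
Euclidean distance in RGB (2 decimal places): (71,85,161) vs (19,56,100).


d = √[(R₁-R₂)² + (G₁-G₂)² + (B₁-B₂)²]
d = √[(71-19)² + (85-56)² + (161-100)²]
d = √[2704 + 841 + 3721]
d = √7266
d ≈ 85.24


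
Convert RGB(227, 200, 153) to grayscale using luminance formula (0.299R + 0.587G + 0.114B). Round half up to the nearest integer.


Gray = 0.299×R + 0.587×G + 0.114×B
Gray = 0.299×227 + 0.587×200 + 0.114×153
Gray = 67.873 + 117.400 + 17.442
Gray = 202.715 → round half up → 203
Gray = 203


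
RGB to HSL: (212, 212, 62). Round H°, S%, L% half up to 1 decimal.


Normalize: R'=212/255≈0.8314, G'=212/255≈0.8314, B'=62/255≈0.2431
Max=212/255, Min=62/255, Δ=Max-Min=150/255
L = (Max+Min)/2 = (212+62)/510 = 274/510 = 0.53725… → L = 53.7%
L > 0.5 → S = Δ/(2-Max-Min) = 150/(510-212-62) = 150/236 = 0.63559… → S = 63.6%
(the 1/255 factors cancel in S and H, so raw channel differences can be used)
Max is R' → H = 60 × (((G-B)/Δ) mod 6) = 60 × (((212-62)/150) mod 6)
  150/150 = 1
  H = 60 × 1 = 60° → H = 60.0°
= HSL(60.0°, 63.6%, 53.7%)


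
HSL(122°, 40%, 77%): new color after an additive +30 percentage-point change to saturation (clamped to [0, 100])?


Original S = 40%
Adjustment = +30 percentage points
New S = 40 + (30) = 70
Clamp to [0, 100] → 70
= HSL(122°, 70%, 77%)


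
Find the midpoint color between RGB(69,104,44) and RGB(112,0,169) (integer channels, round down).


Midpoint: each channel = ⌊(C₁+C₂)/2⌋
R: ⌊(69+112)/2⌋ = 90
G: ⌊(104+0)/2⌋ = 52
B: ⌊(44+169)/2⌋ = 106
= RGB(90, 52, 106)


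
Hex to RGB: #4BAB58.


4B → 75 (R)
AB → 171 (G)
58 → 88 (B)
= RGB(75, 171, 88)


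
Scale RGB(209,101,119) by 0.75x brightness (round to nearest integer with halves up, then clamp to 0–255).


Multiply each channel by 0.75, round half up, clamp to [0, 255]
R: 209×0.75 = 156.75 → round → 157
G: 101×0.75 = 75.75 → round → 76
B: 119×0.75 = 89.25 → round → 89
= RGB(157, 76, 89)


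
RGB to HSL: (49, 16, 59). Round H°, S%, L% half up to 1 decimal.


Normalize: R'=49/255≈0.1922, G'=16/255≈0.0627, B'=59/255≈0.2314
Max=59/255, Min=16/255, Δ=Max-Min=43/255
L = (Max+Min)/2 = (59+16)/510 = 75/510 = 0.14705… → L = 14.7%
L ≤ 0.5 → S = Δ/(Max+Min) = 43/(59+16) = 43/75 = 0.57333… → S = 57.3%
(the 1/255 factors cancel in S and H, so raw channel differences can be used)
Max is B' → H = 60 × ((R-G)/Δ + 4) = 60 × ((49-16)/43 + 4)
  33/43 + 4 = 0.7674… + 4 = 4.7674…
  H = 60 × 4.7674… = 286.046…° → H = 286.0°
= HSL(286.0°, 57.3%, 14.7%)


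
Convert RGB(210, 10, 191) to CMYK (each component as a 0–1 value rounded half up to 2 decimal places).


R'=210/255≈0.8235, G'=10/255≈0.0392, B'=191/255≈0.7490
K = 1 - max(R',G',B') = 1 - 210/255 = 45/255 = 0.17647… → 0.18
(1-R'-K)/(1-K) simplifies to (max-R)/max with max = 210:
C = (210-210)/210 = 0/210 = 0 → 0.00
M = (210-10)/210 = 200/210 = 0.95238… → 0.95
Y = (210-191)/210 = 19/210 = 0.09047… → 0.09
= CMYK(0.00, 0.95, 0.09, 0.18)


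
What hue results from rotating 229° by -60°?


New hue = (H + rotation) mod 360
New hue = (229 -60) mod 360
= 169 mod 360
= 169°


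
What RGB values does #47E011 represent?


47 → 71 (R)
E0 → 224 (G)
11 → 17 (B)
= RGB(71, 224, 17)


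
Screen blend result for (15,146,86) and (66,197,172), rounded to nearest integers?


Screen: C = 255 - (255-A)×(255-B)/255, rounded to nearest integer
R: 255 - (255-15)×(255-66)/255 = 255 - 45360/255 ≈ 255 - 177.882 = 77.118 → 77
G: 255 - (255-146)×(255-197)/255 = 255 - 6322/255 ≈ 255 - 24.792 = 230.208 → 230
B: 255 - (255-86)×(255-172)/255 = 255 - 14027/255 ≈ 255 - 55.008 = 199.992 → 200
= RGB(77, 230, 200)


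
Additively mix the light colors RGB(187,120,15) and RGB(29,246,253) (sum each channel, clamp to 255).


Additive: each channel = min(255, C₁+C₂)
R: 187+29 = 216 → 216
G: 120+246 = 366 → 255
B: 15+253 = 268 → 255
= RGB(216, 255, 255)


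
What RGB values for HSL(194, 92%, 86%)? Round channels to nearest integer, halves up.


H=194°, S=0.92, L=0.86
C = (1-|2L-1|)×S = (1-|0.72|)×0.92 = 0.2576
H' = H/60 = 194/60 ≈ 3.2333; X = C×(1-|H' mod 2 - 1|) ≈ 0.1975
m = L - C/2 = 0.86 - 0.1288 = 0.7312
Sector ⌊H'⌋ = 3 → (R',G',B') = (0.0, ≈0.1975, 0.2576)
RGB = ((R'+m)×255, (G'+m)×255, (B'+m)×255) = (186.456, 236.8168, 252.144)
Round half up → RGB(186, 237, 252)


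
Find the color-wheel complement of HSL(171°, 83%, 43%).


Complement = opposite side of color wheel = hue + 180°
H' = (171 + 180) mod 360 = 351°
S and L unchanged.
= HSL(351°, 83%, 43%)


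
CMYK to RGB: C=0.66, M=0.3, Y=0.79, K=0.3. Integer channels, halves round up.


R = 255 × (1-C) × (1-K) = 255 × 0.34 × 0.70 = 60.69 → 61
G = 255 × (1-M) × (1-K) = 255 × 0.70 × 0.70 = 124.95 → 125
B = 255 × (1-Y) × (1-K) = 255 × 0.21 × 0.70 = 37.485 → 37
= RGB(61, 125, 37)


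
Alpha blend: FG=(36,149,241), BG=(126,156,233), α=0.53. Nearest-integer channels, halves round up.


C = α×F + (1-α)×B, with 1-α = 0.47
R: 0.53×36 + 0.47×126 = 19.08 + 59.22 = 78.30 → 78
G: 0.53×149 + 0.47×156 = 78.97 + 73.32 = 152.29 → 152
B: 0.53×241 + 0.47×233 = 127.73 + 109.51 = 237.24 → 237
= RGB(78, 152, 237)


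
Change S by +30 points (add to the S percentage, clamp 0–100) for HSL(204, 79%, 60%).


Original S = 79%
Adjustment = +30 percentage points
New S = 79 + (30) = 109
Clamp to [0, 100] → 100
= HSL(204°, 100%, 60%)


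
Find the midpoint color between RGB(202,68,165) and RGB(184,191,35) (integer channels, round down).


Midpoint: each channel = ⌊(C₁+C₂)/2⌋
R: ⌊(202+184)/2⌋ = 193
G: ⌊(68+191)/2⌋ = 129
B: ⌊(165+35)/2⌋ = 100
= RGB(193, 129, 100)


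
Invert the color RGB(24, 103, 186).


Invert: (255-R, 255-G, 255-B)
R: 255-24 = 231
G: 255-103 = 152
B: 255-186 = 69
= RGB(231, 152, 69)


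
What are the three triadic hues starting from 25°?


Triadic: equally spaced at 120° intervals
H1 = 25°
H2 = (25 + 120) mod 360 = 145°
H3 = (25 + 240) mod 360 = 265°
Triadic = 25°, 145°, 265°


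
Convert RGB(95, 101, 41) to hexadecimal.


R = 95 → 5F (hex)
G = 101 → 65 (hex)
B = 41 → 29 (hex)
Hex = #5F6529


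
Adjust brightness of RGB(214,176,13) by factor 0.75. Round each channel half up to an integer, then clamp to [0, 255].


Multiply each channel by 0.75, round half up, clamp to [0, 255]
R: 214×0.75 = 160.5 → round → 161
G: 176×0.75 = 132
B: 13×0.75 = 9.75 → round → 10
= RGB(161, 132, 10)
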